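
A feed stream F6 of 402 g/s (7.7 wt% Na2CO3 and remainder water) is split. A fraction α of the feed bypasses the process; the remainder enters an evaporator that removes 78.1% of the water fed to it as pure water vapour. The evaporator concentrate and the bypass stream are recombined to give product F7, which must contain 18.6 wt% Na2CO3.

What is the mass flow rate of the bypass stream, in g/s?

75.2 g/s

All 402×0.077 = 30.954 g/s of Na2CO3 reaches F7, so F7 = 30.954/0.186 = 166.42 g/s and vapour = 235.58 g/s.
The evaporator receives (1−α)·402 of feed at 0.923 water and removes 0.781 of that water:
0.781×0.923×(1−α)×402 = 235.58
(1−α) = 235.58/289.79 = 0.8129;  α = 0.1871.
Bypass flow = 0.1871×402 = 75.196 g/s.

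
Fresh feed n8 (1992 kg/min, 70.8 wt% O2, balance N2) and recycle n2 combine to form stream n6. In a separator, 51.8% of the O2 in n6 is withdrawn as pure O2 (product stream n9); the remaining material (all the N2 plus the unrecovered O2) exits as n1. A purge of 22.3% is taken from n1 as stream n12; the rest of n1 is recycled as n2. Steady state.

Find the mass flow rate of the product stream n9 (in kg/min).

1168 kg/min

O2 in n6: m_A = 1992×0.708 + (1−0.223)·(1−0.518)·m_A, so m_A = 1410.3/0.6255 = 2254.8 kg/min.
Product n9 = 0.518×2254.8 = 1168 kg/min.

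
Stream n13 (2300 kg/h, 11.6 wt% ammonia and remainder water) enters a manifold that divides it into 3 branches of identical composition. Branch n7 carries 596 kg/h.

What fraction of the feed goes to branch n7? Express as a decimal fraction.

Fraction to n7 = 596/2300 = 0.2591.

0.259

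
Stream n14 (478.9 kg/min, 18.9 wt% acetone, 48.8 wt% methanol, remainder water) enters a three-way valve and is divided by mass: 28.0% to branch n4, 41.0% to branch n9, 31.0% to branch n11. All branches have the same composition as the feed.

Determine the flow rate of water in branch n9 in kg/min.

63.42 kg/min

Branch n9 total = 0.410×478.9 = 196.35 kg/min.
water in n9 = 0.323×196.35 = 63.421 kg/min.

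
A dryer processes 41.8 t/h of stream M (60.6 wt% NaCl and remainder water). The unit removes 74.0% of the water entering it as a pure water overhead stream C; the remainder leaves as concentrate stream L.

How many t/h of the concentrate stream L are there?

water entering = 41.8×0.394 = 16.469 t/h; overhead removed = 0.740×16.469 = 12.187 t/h.
Concentrate = 41.8 − 12.187 = 29.613 t/h.

29.61 t/h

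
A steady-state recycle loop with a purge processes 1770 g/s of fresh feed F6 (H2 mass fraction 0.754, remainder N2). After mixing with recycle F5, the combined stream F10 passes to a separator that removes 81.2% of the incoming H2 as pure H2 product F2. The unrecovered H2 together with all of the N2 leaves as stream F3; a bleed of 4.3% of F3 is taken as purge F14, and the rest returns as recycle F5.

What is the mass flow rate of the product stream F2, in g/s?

H2 in F10: m_A = 1770×0.754 + (1−0.043)·(1−0.812)·m_A, so m_A = 1334.6/0.8201 = 1627.4 g/s.
Product F2 = 0.812×1627.4 = 1321.4 g/s.

1321 g/s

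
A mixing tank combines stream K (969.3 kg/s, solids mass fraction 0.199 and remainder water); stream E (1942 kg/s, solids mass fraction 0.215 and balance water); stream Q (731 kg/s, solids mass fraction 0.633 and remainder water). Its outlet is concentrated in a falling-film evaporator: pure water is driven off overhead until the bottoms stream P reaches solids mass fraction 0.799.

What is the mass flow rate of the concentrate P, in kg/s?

solids entering = 969.3×0.199 + 1942×0.215 + 731×0.633 = 1073.1 kg/s.
All solids reports to P, so P = 1073.1/0.799 = 1343.1 kg/s.

1343 kg/s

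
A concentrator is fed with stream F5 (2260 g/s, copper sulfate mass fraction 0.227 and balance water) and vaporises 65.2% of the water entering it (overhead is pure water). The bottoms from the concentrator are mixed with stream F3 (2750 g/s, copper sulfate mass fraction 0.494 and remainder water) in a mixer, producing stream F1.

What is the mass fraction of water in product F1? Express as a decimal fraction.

Vapour removed = 0.652×0.773×2260 = 1139 g/s; concentrate = 1121 g/s.
water reaching the mixer = 607.95 (from concentrate) + 2750×0.506 = 1999.4 g/s.
Product flow = 1121 + 2750 = 3871 g/s; water fraction = 0.517.

0.517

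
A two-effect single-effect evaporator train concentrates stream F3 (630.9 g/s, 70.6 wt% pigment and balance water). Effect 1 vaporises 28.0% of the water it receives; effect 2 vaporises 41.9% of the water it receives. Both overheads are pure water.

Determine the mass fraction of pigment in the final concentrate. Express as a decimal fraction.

water in feed = 630.9×0.294 = 185.48 g/s.
After stage 1: water left = (1−0.280)×185.48 = 133.55; stream total = 578.96 g/s.
After stage 2: water left = (1−0.419)×133.55 = 77.592; final concentrate = 523.01 g/s.
pigment fraction = 445.42/523.01 = 0.852.

0.852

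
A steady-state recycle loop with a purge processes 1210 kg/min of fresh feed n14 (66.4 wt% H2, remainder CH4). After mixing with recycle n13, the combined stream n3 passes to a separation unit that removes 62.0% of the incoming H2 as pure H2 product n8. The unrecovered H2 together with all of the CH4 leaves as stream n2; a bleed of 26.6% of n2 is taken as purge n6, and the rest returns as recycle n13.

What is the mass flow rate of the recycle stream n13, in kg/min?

1433 kg/min

CH4 enters only via n14 and leaves only via the purge: 1210×0.336 = 0.266×(CH4 in n2), and the separation unit passes all CH4, so CH4 in n3 = CH4 in n2 = 1528.4 kg/min.
H2 in n3: m_A = 1210×0.664 + (1−0.266)·(1−0.620)·m_A, so m_A = 803.44/0.7211 = 1114.2 kg/min.
n2 = (1−0.620)×1114.2 + 1528.4 = 1951.8 kg/min.
Recycle n13 = (1−0.266)×1951.8 = 1432.6 kg/min.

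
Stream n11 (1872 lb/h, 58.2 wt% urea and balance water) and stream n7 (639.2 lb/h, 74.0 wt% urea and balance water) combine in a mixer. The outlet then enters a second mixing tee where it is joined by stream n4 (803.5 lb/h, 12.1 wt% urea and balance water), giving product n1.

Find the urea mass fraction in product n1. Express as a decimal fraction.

0.5007

Overall, product flow = 3314.7 lb/h.
urea in = 1872×0.582 + 639.2×0.740 + 803.5×0.121 = 1659.7 lb/h.
urea fraction in n1 = 0.5007.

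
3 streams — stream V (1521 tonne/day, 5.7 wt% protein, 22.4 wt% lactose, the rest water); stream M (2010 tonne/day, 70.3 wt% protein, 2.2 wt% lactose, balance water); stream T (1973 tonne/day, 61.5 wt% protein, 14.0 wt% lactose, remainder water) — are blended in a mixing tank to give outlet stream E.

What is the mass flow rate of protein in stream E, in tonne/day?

protein out = protein in = 1521×0.057 + 2010×0.703 + 1973×0.615 = 2713.1 tonne/day.

2713 tonne/day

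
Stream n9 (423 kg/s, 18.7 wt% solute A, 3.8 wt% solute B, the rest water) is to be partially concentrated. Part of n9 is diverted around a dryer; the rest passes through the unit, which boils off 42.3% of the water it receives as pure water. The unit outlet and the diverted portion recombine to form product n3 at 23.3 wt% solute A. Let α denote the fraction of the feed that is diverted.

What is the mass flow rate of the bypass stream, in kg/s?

All 423×0.187 = 79.101 kg/s of solute A reaches n3, so n3 = 79.101/0.233 = 339.49 kg/s and vapour = 83.511 kg/s.
The evaporator receives (1−α)·423 of feed at 0.775 water and removes 0.423 of that water:
0.423×0.775×(1−α)×423 = 83.511
(1−α) = 83.511/138.67 = 0.6022;  α = 0.3978.
Bypass flow = 0.3978×423 = 168.26 kg/s.

168.3 kg/s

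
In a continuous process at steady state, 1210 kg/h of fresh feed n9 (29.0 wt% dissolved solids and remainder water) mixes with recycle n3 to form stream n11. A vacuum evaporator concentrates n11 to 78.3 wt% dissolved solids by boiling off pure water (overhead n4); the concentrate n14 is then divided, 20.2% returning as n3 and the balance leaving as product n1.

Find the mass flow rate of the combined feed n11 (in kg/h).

1323 kg/h

Overall dissolved solids balance (none leaves overhead): dissolved solids in fresh feed = dissolved solids in product, i.e. 1210×0.290 = (1−0.202)·n14·0.783.
n14 = 350.9/(0.783×0.798) = 561.59 kg/h.
Recycle n3 = 0.202×561.59 = 113.44 kg/h.
Combined feed n11 = 1210 + 113.44 = 1323.4 kg/h.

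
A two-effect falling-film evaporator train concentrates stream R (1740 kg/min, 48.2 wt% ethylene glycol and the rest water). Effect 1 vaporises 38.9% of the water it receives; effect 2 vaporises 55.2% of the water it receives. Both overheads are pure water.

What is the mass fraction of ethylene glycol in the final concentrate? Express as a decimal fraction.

0.773

water in feed = 1740×0.518 = 901.32 kg/min.
After stage 1: water left = (1−0.389)×901.32 = 550.71; stream total = 1389.4 kg/min.
After stage 2: water left = (1−0.552)×550.71 = 246.72; final concentrate = 1085.4 kg/min.
ethylene glycol fraction = 838.68/1085.4 = 0.773.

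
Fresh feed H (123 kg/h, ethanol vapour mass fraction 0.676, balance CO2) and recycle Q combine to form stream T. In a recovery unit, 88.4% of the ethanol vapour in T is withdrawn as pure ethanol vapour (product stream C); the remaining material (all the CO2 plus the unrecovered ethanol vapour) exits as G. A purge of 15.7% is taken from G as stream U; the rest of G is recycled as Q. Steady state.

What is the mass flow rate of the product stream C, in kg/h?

ethanol vapour in T: m_A = 123×0.676 + (1−0.157)·(1−0.884)·m_A, so m_A = 83.148/0.9022 = 92.16 kg/h.
Product C = 0.884×92.16 = 81.47 kg/h.

81.47 kg/h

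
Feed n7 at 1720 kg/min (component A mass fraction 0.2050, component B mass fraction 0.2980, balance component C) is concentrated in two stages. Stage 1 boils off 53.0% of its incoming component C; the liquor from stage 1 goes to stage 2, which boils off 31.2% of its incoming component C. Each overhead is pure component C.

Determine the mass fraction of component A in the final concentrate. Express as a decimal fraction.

component C in feed = 1720×0.497 = 854.84 kg/min.
After stage 1: component C left = (1−0.530)×854.84 = 401.77; stream total = 1266.9 kg/min.
After stage 2: component C left = (1−0.312)×401.77 = 276.42; final concentrate = 1141.6 kg/min.
component A fraction = 352.6/1141.6 = 0.3089.

0.3089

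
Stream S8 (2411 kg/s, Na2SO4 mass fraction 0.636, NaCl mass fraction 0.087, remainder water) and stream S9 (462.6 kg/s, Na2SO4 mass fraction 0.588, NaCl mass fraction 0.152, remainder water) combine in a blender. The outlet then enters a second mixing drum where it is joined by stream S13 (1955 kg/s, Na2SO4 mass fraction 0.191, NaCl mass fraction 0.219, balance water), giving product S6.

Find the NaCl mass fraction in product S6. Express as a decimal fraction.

Overall, product flow = 4828.6 kg/s.
NaCl in = 2411×0.087 + 462.6×0.152 + 1955×0.219 = 708.22 kg/s.
NaCl fraction in S6 = 0.147.

0.147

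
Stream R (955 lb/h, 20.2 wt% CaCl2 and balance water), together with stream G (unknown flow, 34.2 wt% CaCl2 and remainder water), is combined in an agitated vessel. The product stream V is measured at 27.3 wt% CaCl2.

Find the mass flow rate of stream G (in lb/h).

Let G be the unknown flow. Total out = 955 + G.
CaCl2 balance: 192.91 + 0.342·G = 0.273·(955 + G)
(0.342 − 0.273)·G = 0.273×955 − 192.91 = 67.805
G = 67.805 / 0.069 = 982.68 lb/h

982.7 lb/h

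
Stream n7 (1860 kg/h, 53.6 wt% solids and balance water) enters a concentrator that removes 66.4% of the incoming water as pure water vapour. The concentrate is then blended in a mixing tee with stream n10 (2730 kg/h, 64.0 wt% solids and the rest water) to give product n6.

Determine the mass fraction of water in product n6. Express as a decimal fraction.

0.3169

Vapour removed = 0.664×0.464×1860 = 573.06 kg/h; concentrate = 1286.9 kg/h.
water reaching the mixer = 289.98 (from concentrate) + 2730×0.360 = 1272.8 kg/h.
Product flow = 1286.9 + 2730 = 4016.9 kg/h; water fraction = 0.3169.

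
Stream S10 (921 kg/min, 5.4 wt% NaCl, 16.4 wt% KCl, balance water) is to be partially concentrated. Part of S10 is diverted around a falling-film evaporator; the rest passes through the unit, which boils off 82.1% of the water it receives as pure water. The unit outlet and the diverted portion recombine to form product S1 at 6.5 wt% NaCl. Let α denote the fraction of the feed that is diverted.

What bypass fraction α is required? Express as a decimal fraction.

All 921×0.054 = 49.734 kg/min of NaCl reaches S1, so S1 = 49.734/0.065 = 765.14 kg/min and vapour = 155.86 kg/min.
The evaporator receives (1−α)·921 of feed at 0.782 water and removes 0.821 of that water:
0.821×0.782×(1−α)×921 = 155.86
(1−α) = 155.86/591.3 = 0.2636;  α = 0.7364.

0.736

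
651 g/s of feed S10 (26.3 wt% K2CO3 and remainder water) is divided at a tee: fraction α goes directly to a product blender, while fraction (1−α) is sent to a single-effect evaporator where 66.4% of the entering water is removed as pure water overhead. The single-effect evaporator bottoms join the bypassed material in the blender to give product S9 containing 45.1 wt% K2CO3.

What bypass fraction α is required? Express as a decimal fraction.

0.148

All 651×0.263 = 171.21 g/s of K2CO3 reaches S9, so S9 = 171.21/0.451 = 379.63 g/s and vapour = 271.37 g/s.
The evaporator receives (1−α)·651 of feed at 0.737 water and removes 0.664 of that water:
0.664×0.737×(1−α)×651 = 271.37
(1−α) = 271.37/318.58 = 0.8518;  α = 0.1482.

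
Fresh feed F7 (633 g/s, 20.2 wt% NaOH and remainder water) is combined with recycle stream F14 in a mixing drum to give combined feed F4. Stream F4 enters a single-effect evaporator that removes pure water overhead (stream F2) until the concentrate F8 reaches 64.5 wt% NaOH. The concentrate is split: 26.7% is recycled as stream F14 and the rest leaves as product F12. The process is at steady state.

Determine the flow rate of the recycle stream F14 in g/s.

72.21 g/s

Overall NaOH balance (none leaves overhead): NaOH in fresh feed = NaOH in product, i.e. 633×0.202 = (1−0.267)·F8·0.645.
F8 = 127.87/(0.645×0.733) = 270.45 g/s.
Recycle F14 = 0.267×270.45 = 72.211 g/s.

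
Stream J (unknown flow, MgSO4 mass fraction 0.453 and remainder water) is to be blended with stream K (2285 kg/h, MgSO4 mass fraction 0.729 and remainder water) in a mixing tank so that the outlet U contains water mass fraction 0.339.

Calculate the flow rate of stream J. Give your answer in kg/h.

747 kg/h

Let J be the unknown flow. Total out = 2285 + J.
water balance: 619.24 + 0.547·J = 0.339·(2285 + J)
(0.547 − 0.339)·J = 0.339×2285 − 619.24 = 155.38
J = 155.38 / 0.208 = 747.02 kg/h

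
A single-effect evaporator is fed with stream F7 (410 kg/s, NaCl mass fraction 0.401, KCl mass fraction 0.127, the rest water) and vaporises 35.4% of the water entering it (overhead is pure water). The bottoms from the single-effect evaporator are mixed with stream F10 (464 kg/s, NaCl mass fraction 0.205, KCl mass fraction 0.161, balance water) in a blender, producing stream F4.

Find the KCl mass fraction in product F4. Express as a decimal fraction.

0.157

Vapour removed = 0.354×0.472×410 = 68.506 kg/s; concentrate = 341.49 kg/s.
KCl reaching the mixer = 52.07 (from concentrate) + 464×0.161 = 126.77 kg/s.
Product flow = 341.49 + 464 = 805.49 kg/s; KCl fraction = 0.157.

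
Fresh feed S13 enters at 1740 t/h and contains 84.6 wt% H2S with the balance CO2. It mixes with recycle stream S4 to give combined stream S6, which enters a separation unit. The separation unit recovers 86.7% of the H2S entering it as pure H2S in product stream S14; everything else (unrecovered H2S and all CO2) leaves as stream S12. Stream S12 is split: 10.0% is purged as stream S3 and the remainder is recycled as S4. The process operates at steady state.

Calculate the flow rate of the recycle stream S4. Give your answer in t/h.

CO2 enters only via S13 and leaves only via the purge: 1740×0.154 = 0.100×(CO2 in S12), and the separation unit passes all CO2, so CO2 in S6 = CO2 in S12 = 2679.6 t/h.
H2S in S6: m_A = 1740×0.846 + (1−0.100)·(1−0.867)·m_A, so m_A = 1472/0.8803 = 1672.2 t/h.
S12 = (1−0.867)×1672.2 + 2679.6 = 2902 t/h.
Recycle S4 = (1−0.100)×2902 = 2611.8 t/h.

2612 t/h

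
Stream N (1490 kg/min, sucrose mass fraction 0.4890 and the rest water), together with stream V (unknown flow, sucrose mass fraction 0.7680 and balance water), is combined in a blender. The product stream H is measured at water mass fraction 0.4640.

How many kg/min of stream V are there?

Let V be the unknown flow. Total out = 1490 + V.
water balance: 761.39 + 0.232·V = 0.464·(1490 + V)
(0.232 − 0.464)·V = 0.464×1490 − 761.39 = -70.03
V = -70.03 / -0.232 = 301.85 kg/min

301.9 kg/min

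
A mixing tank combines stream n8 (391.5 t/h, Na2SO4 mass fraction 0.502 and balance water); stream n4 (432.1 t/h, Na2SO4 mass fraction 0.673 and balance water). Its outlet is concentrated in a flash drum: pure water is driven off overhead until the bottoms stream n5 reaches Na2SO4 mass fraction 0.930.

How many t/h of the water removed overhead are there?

Na2SO4 entering = 391.5×0.502 + 432.1×0.673 = 487.34 t/h.
All Na2SO4 reports to n5, so n5 = 487.34/0.930 = 524.02 t/h.
Total feed = 823.6 t/h; overhead = 823.6 − 524.02 = 299.58 t/h.

299.6 t/h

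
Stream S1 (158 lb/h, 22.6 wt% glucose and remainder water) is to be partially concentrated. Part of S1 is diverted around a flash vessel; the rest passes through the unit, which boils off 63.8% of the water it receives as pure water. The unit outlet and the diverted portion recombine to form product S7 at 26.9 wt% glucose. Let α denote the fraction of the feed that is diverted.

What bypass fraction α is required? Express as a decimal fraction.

All 158×0.226 = 35.708 lb/h of glucose reaches S7, so S7 = 35.708/0.269 = 132.74 lb/h and vapour = 25.257 lb/h.
The evaporator receives (1−α)·158 of feed at 0.774 water and removes 0.638 of that water:
0.638×0.774×(1−α)×158 = 25.257
(1−α) = 25.257/78.022 = 0.3237;  α = 0.6763.

0.676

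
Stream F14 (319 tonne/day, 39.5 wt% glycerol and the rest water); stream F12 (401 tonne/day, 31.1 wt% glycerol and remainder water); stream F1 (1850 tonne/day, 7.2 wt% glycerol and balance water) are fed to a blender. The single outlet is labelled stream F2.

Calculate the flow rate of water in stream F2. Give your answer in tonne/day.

2186 tonne/day

water out = water in = 319×0.605 + 401×0.689 + 1850×0.928 = 2186.1 tonne/day.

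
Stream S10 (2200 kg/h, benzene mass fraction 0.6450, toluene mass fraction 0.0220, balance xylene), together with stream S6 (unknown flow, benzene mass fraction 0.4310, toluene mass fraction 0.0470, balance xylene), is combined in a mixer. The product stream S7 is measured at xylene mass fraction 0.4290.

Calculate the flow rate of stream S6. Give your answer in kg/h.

Let S6 be the unknown flow. Total out = 2200 + S6.
xylene balance: 732.6 + 0.522·S6 = 0.429·(2200 + S6)
(0.522 − 0.429)·S6 = 0.429×2200 − 732.6 = 211.2
S6 = 211.2 / 0.093 = 2271 kg/h

2271 kg/h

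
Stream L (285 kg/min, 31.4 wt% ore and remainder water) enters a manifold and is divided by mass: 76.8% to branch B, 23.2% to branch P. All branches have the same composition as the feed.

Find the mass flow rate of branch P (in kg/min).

Branch P flow = 0.232×285 = 66.12 kg/min.

66.12 kg/min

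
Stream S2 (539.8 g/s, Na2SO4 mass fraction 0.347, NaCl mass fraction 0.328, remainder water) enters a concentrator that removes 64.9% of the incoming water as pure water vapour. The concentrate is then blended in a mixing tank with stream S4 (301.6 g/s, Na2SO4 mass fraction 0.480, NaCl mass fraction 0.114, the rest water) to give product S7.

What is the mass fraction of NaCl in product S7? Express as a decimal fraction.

0.291

Vapour removed = 0.649×0.325×539.8 = 113.86 g/s; concentrate = 425.94 g/s.
NaCl reaching the mixer = 177.05 (from concentrate) + 301.6×0.114 = 211.44 g/s.
Product flow = 425.94 + 301.6 = 727.54 g/s; NaCl fraction = 0.291.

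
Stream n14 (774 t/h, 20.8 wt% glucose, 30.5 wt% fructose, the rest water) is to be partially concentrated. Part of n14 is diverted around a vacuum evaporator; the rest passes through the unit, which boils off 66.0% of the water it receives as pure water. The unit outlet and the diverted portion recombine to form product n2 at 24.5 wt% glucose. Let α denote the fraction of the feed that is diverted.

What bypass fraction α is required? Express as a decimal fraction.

0.530

All 774×0.208 = 160.99 t/h of glucose reaches n2, so n2 = 160.99/0.245 = 657.11 t/h and vapour = 116.89 t/h.
The evaporator receives (1−α)·774 of feed at 0.487 water and removes 0.660 of that water:
0.660×0.487×(1−α)×774 = 116.89
(1−α) = 116.89/248.78 = 0.4699;  α = 0.5301.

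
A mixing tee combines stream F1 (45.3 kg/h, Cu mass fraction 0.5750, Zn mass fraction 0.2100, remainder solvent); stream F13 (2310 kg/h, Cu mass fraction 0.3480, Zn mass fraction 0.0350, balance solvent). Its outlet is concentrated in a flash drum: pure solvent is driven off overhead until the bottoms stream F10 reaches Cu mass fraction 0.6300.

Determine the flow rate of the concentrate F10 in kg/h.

1317 kg/h

Cu entering = 45.3×0.575 + 2310×0.348 = 829.93 kg/h.
All Cu reports to F10, so F10 = 829.93/0.630 = 1317.3 kg/h.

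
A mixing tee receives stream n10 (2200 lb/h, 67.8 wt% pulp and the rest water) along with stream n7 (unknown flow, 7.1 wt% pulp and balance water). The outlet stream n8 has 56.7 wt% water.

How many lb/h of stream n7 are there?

Let n7 be the unknown flow. Total out = 2200 + n7.
water balance: 708.4 + 0.929·n7 = 0.567·(2200 + n7)
(0.929 − 0.567)·n7 = 0.567×2200 − 708.4 = 539
n7 = 539 / 0.362 = 1489 lb/h

1489 lb/h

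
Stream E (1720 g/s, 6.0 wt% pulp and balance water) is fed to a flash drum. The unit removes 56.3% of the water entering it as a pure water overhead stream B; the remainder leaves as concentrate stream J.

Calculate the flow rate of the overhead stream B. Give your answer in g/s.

910.3 g/s

water entering = 1720×0.940 = 1616.8 g/s; overhead removed = 0.563×1616.8 = 910.26 g/s.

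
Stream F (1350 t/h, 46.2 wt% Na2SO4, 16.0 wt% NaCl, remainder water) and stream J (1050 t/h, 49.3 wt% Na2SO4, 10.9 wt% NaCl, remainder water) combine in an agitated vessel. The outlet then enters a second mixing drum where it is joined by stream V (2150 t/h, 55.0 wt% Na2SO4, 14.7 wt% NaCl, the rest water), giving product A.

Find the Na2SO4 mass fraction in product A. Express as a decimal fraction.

Overall, product flow = 4550 t/h.
Na2SO4 in = 1350×0.462 + 1050×0.493 + 2150×0.550 = 2323.8 t/h.
Na2SO4 fraction in A = 0.511.

0.511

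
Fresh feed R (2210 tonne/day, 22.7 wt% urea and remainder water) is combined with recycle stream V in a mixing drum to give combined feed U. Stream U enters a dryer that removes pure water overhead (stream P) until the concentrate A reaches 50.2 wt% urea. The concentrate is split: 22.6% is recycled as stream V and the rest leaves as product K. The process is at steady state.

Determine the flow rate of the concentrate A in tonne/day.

Overall urea balance (none leaves overhead): urea in fresh feed = urea in product, i.e. 2210×0.227 = (1−0.226)·A·0.502.
A = 501.67/(0.502×0.774) = 1291.1 tonne/day.

1291 tonne/day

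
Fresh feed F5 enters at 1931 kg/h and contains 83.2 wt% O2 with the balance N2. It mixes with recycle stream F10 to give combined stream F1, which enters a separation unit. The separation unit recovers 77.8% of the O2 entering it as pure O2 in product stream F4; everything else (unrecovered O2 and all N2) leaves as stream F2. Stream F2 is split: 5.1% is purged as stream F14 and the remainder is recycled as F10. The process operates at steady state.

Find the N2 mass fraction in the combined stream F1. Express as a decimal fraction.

N2 enters only via F5 and leaves only via the purge: 1931×0.168 = 0.051×(N2 in F2), and the separation unit passes all N2, so N2 in F1 = N2 in F2 = 6360.9 kg/h.
O2 in F1: m_A = 1931×0.832 + (1−0.051)·(1−0.778)·m_A, so m_A = 1606.6/0.7893 = 2035.4 kg/h.
F1 = 2035.4 + 6360.9 = 8396.3 kg/h.
N2 fraction in F1 = 6360.9/8396.3 = 0.7576.

0.7576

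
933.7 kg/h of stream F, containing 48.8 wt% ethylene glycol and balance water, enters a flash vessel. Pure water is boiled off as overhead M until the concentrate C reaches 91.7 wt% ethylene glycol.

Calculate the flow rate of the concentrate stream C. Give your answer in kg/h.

496.9 kg/h

ethylene glycol is conserved: 933.7×0.488 = 455.65 kg/h all reports to the concentrate.
Concentrate = 455.65/(target fraction) = 496.89 kg/h.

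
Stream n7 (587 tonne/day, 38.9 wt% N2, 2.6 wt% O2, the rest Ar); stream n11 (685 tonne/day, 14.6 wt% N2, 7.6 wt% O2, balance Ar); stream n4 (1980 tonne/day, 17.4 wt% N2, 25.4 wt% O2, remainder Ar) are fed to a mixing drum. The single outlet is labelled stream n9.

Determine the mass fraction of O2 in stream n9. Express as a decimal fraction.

Total flow out = 587 + 685 + 1980 = 3252 tonne/day.
O2 in = 587×0.026 + 685×0.076 + 1980×0.254 = 570.24 tonne/day.
O2 mass fraction in n9 = 570.24/3252 = 0.1754.

0.1754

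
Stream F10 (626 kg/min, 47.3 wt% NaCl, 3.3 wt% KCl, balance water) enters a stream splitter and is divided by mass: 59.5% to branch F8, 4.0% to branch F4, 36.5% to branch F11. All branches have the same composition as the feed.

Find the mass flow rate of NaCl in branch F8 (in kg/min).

176.2 kg/min

Branch F8 total = 0.595×626 = 372.47 kg/min.
NaCl in F8 = 0.473×372.47 = 176.18 kg/min.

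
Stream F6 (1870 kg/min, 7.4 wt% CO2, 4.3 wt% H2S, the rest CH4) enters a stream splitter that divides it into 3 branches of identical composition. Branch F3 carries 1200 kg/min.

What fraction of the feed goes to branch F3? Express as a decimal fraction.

Fraction to F3 = 1200/1870 = 0.6417.

0.642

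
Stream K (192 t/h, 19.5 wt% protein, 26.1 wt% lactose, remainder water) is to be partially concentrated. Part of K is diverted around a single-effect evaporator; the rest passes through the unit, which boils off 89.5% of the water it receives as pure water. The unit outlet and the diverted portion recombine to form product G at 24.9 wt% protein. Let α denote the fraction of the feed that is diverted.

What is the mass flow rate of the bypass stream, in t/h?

106.5 t/h

All 192×0.195 = 37.44 t/h of protein reaches G, so G = 37.44/0.249 = 150.36 t/h and vapour = 41.639 t/h.
The evaporator receives (1−α)·192 of feed at 0.544 water and removes 0.895 of that water:
0.895×0.544×(1−α)×192 = 41.639
(1−α) = 41.639/93.481 = 0.4454;  α = 0.5546.
Bypass flow = 0.5546×192 = 106.48 t/h.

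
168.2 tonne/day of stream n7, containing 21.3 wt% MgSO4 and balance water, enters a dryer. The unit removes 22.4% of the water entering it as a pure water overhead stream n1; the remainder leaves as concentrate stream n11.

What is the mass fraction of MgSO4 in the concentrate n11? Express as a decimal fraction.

MgSO4 is not removed: 168.2×0.213 = 35.827 tonne/day of MgSO4 enters n11.
water entering = 168.2×0.787 = 132.37 tonne/day; overhead removed = 0.224×132.37 = 29.652 tonne/day.
Concentrate = 168.2 − 29.652 = 138.55 tonne/day.
Mass fraction = 35.827/138.55 = 0.259.

0.259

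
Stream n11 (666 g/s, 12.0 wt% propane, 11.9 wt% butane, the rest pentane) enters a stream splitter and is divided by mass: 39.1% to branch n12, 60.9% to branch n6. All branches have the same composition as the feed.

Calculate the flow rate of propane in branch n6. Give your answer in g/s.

Branch n6 total = 0.609×666 = 405.59 g/s.
propane in n6 = 0.120×405.59 = 48.671 g/s.

48.67 g/s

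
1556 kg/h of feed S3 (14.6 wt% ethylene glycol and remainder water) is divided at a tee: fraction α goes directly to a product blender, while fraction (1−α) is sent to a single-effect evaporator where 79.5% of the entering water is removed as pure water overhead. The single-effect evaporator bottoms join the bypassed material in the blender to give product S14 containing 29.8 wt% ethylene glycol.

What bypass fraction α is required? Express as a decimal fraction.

0.249

All 1556×0.146 = 227.18 kg/h of ethylene glycol reaches S14, so S14 = 227.18/0.298 = 762.34 kg/h and vapour = 793.66 kg/h.
The evaporator receives (1−α)·1556 of feed at 0.854 water and removes 0.795 of that water:
0.795×0.854×(1−α)×1556 = 793.66
(1−α) = 793.66/1056.4 = 0.7513;  α = 0.2487.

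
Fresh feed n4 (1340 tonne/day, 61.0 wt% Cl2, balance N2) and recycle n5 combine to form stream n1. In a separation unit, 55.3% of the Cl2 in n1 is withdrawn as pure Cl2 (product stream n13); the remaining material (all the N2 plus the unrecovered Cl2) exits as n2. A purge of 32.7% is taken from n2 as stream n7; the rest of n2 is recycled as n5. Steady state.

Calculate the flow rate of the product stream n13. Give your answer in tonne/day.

Cl2 in n1: m_A = 1340×0.610 + (1−0.327)·(1−0.553)·m_A, so m_A = 817.4/0.6992 = 1169.1 tonne/day.
Product n13 = 0.553×1169.1 = 646.51 tonne/day.

646.5 tonne/day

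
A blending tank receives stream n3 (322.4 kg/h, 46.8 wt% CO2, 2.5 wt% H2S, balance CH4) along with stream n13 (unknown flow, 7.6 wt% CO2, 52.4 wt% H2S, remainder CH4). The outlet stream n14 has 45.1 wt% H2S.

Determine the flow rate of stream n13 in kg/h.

Let n13 be the unknown flow. Total out = 322.4 + n13.
H2S balance: 8.06 + 0.524·n13 = 0.451·(322.4 + n13)
(0.524 − 0.451)·n13 = 0.451×322.4 − 8.06 = 137.34
n13 = 137.34 / 0.073 = 1881.4 kg/h

1881 kg/h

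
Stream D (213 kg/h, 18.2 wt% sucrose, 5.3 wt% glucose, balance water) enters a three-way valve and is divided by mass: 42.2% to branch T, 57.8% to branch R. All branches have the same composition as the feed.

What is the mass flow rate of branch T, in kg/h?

89.89 kg/h

Branch T flow = 0.422×213 = 89.886 kg/h.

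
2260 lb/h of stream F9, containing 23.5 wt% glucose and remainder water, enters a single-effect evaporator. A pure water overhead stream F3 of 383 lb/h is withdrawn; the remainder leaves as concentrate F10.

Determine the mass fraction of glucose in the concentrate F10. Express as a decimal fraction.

0.283

glucose is not removed: 2260×0.235 = 531.1 lb/h of glucose enters F10.
Concentrate = 2260 − 383 = 1877 lb/h.
Mass fraction = 531.1/1877 = 0.283.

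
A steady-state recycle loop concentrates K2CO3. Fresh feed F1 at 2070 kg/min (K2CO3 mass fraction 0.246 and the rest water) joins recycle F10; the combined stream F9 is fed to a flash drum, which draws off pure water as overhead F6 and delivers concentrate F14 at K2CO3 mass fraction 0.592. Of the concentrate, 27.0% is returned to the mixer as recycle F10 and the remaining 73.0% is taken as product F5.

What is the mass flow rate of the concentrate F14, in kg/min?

Overall K2CO3 balance (none leaves overhead): K2CO3 in fresh feed = K2CO3 in product, i.e. 2070×0.246 = (1−0.270)·F14·0.592.
F14 = 509.22/(0.592×0.730) = 1178.3 kg/min.

1178 kg/min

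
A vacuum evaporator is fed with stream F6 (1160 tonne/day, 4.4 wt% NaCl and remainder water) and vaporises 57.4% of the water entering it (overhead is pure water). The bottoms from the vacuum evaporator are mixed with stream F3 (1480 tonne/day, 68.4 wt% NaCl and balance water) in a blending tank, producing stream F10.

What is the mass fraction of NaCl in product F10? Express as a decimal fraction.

0.531

Vapour removed = 0.574×0.956×1160 = 636.54 tonne/day; concentrate = 523.46 tonne/day.
NaCl reaching the mixer = 51.04 (from concentrate) + 1480×0.684 = 1063.4 tonne/day.
Product flow = 523.46 + 1480 = 2003.5 tonne/day; NaCl fraction = 0.531.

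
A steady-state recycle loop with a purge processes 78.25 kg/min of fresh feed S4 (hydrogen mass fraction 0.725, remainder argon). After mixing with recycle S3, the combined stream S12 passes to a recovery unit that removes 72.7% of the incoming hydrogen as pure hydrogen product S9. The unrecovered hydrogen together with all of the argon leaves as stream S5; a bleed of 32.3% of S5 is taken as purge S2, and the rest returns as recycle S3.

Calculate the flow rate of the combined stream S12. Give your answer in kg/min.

argon enters only via S4 and leaves only via the purge: 78.25×0.275 = 0.323×(argon in S5), and the recovery unit passes all argon, so argon in S12 = argon in S5 = 66.622 kg/min.
hydrogen in S12: m_A = 78.25×0.725 + (1−0.323)·(1−0.727)·m_A, so m_A = 56.731/0.8152 = 69.594 kg/min.
S12 = 69.594 + 66.622 = 136.22 kg/min.

136.2 kg/min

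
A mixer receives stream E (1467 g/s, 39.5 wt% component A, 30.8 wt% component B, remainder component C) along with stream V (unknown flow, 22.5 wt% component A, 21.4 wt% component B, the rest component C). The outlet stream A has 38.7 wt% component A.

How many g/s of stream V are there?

72.44 g/s

Let V be the unknown flow. Total out = 1467 + V.
component A balance: 579.47 + 0.225·V = 0.387·(1467 + V)
(0.225 − 0.387)·V = 0.387×1467 − 579.47 = -11.736
V = -11.736 / -0.162 = 72.444 g/s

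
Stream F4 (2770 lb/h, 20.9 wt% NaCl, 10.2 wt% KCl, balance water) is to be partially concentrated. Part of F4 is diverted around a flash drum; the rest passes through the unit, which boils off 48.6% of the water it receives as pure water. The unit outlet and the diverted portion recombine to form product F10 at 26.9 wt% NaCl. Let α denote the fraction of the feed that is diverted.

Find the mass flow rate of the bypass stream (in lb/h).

924.9 lb/h

All 2770×0.209 = 578.93 lb/h of NaCl reaches F10, so F10 = 578.93/0.269 = 2152.2 lb/h and vapour = 617.84 lb/h.
The evaporator receives (1−α)·2770 of feed at 0.689 water and removes 0.486 of that water:
0.486×0.689×(1−α)×2770 = 617.84
(1−α) = 617.84/927.55 = 0.6661;  α = 0.3339.
Bypass flow = 0.3339×2770 = 924.89 lb/h.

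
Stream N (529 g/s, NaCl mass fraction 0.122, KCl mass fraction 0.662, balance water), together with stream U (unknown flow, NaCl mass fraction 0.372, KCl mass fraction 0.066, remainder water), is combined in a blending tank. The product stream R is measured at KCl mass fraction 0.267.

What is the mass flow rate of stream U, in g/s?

Let U be the unknown flow. Total out = 529 + U.
KCl balance: 350.2 + 0.066·U = 0.267·(529 + U)
(0.066 − 0.267)·U = 0.267×529 − 350.2 = -208.96
U = -208.96 / -0.201 = 1039.6 g/s

1040 g/s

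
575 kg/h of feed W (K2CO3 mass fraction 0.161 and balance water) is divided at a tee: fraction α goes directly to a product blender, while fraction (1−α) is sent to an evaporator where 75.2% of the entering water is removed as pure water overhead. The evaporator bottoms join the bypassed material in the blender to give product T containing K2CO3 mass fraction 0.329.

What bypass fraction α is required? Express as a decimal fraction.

0.191

All 575×0.161 = 92.575 kg/h of K2CO3 reaches T, so T = 92.575/0.329 = 281.38 kg/h and vapour = 293.62 kg/h.
The evaporator receives (1−α)·575 of feed at 0.839 water and removes 0.752 of that water:
0.752×0.839×(1−α)×575 = 293.62
(1−α) = 293.62/362.78 = 0.8093;  α = 0.1907.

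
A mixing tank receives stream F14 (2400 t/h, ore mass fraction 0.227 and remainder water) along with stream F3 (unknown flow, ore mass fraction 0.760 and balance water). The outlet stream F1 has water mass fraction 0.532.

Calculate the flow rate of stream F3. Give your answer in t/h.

1981 t/h

Let F3 be the unknown flow. Total out = 2400 + F3.
water balance: 1855.2 + 0.240·F3 = 0.532·(2400 + F3)
(0.240 − 0.532)·F3 = 0.532×2400 − 1855.2 = -578.4
F3 = -578.4 / -0.292 = 1980.8 t/h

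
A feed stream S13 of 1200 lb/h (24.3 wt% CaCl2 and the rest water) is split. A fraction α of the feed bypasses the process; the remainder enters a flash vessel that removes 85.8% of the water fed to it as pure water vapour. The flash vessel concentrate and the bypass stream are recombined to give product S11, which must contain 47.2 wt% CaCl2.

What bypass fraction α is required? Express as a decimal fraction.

0.253

All 1200×0.243 = 291.6 lb/h of CaCl2 reaches S11, so S11 = 291.6/0.472 = 617.8 lb/h and vapour = 582.2 lb/h.
The evaporator receives (1−α)·1200 of feed at 0.757 water and removes 0.858 of that water:
0.858×0.757×(1−α)×1200 = 582.2
(1−α) = 582.2/779.41 = 0.7470;  α = 0.2530.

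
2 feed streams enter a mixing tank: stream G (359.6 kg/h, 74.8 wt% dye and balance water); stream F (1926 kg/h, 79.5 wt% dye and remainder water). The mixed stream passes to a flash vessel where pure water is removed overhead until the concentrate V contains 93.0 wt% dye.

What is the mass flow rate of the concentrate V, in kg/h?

1936 kg/h

dye entering = 359.6×0.748 + 1926×0.795 = 1800.2 kg/h.
All dye reports to V, so V = 1800.2/0.930 = 1935.6 kg/h.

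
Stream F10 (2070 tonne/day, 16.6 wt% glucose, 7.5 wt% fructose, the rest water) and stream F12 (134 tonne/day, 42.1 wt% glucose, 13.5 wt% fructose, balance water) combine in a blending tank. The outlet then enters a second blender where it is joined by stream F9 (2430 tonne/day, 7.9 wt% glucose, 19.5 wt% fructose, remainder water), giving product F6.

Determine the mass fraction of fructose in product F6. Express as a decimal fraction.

0.140

Overall, product flow = 4634 tonne/day.
fructose in = 2070×0.075 + 134×0.135 + 2430×0.195 = 647.19 tonne/day.
fructose fraction in F6 = 0.140.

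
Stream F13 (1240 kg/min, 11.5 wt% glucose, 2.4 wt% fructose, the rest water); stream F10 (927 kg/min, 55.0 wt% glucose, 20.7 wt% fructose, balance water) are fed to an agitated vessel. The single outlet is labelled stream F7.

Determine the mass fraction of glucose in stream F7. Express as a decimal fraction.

Total flow out = 1240 + 927 = 2167 kg/min.
glucose in = 1240×0.115 + 927×0.550 = 652.45 kg/min.
glucose mass fraction in F7 = 652.45/2167 = 0.301.

0.301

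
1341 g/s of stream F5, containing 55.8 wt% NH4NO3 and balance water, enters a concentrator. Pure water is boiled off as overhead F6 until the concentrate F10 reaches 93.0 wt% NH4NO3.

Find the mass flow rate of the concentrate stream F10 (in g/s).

804.6 g/s

NH4NO3 is conserved: 1341×0.558 = 748.28 g/s all reports to the concentrate.
Concentrate = 748.28/(target fraction) = 804.6 g/s.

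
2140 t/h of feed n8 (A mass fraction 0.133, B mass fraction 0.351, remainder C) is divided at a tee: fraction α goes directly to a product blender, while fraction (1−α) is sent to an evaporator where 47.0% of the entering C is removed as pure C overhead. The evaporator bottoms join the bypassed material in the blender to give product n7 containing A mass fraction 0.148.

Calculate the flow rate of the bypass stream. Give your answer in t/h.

1246 t/h

All 2140×0.133 = 284.62 t/h of A reaches n7, so n7 = 284.62/0.148 = 1923.1 t/h and vapour = 216.89 t/h.
The evaporator receives (1−α)·2140 of feed at 0.516 C and removes 0.470 of that C:
0.470×0.516×(1−α)×2140 = 216.89
(1−α) = 216.89/518.99 = 0.4179;  α = 0.5821.
Bypass flow = 0.5821×2140 = 1245.7 t/h.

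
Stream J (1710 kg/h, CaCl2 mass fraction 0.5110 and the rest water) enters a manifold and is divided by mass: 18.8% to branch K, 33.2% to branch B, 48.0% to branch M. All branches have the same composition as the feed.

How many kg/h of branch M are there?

Branch M flow = 0.480×1710 = 820.8 kg/h.

820.8 kg/h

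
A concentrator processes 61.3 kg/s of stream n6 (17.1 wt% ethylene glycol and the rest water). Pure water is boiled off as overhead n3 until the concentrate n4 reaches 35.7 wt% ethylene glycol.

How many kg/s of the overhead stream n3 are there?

31.94 kg/s

ethylene glycol is conserved: 61.3×0.171 = 10.482 kg/s all reports to the concentrate.
Concentrate = 10.482/(target fraction) = 29.362 kg/s.
Overhead = 61.3 − 29.362 = 31.938 kg/s.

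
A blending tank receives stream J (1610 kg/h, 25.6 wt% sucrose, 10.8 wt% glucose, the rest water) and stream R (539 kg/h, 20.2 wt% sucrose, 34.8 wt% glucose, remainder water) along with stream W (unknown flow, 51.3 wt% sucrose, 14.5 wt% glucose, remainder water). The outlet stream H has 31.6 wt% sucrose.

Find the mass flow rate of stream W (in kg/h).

Let W be the unknown flow. Total out = 2149 + W.
sucrose balance: 521.04 + 0.513·W = 0.316·(2149 + W)
(0.513 − 0.316)·W = 0.316×2149 − 521.04 = 158.05
W = 158.05 / 0.197 = 802.26 kg/h

802.3 kg/h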